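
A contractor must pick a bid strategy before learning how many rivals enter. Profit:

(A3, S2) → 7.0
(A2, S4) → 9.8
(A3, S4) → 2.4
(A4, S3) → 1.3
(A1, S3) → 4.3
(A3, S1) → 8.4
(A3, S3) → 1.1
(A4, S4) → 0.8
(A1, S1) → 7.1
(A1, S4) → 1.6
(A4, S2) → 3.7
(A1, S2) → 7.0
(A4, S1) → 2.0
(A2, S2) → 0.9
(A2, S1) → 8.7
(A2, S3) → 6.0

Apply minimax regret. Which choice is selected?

A2

Column bests: S1=8.7, S2=7.0, S3=6.0, S4=9.8.
A1 regrets: 1.6, 0.0, 1.7, 8.2 → max 8.2
A2 regrets: 0.0, 6.1, 0.0, 0.0 → max 6.1
A3 regrets: 0.3, 0.0, 4.9, 7.4 → max 7.4
A4 regrets: 6.7, 3.3, 4.7, 9.0 → max 9.0
Smallest max regret = 6.1 → A2.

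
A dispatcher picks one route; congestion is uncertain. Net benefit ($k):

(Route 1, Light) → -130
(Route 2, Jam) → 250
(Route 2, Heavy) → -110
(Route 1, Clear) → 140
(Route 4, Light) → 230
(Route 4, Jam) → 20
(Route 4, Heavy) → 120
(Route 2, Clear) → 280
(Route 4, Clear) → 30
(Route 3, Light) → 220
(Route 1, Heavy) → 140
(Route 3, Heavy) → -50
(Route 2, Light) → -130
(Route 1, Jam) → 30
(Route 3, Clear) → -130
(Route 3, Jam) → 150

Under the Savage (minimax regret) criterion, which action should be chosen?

Column bests: Clear=280, Light=230, Heavy=140, Jam=250.
Route 1 regrets: 140, 360, 0, 220 → max 360
Route 2 regrets: 0, 360, 250, 0 → max 360
Route 3 regrets: 410, 10, 190, 100 → max 410
Route 4 regrets: 250, 0, 20, 230 → max 250
Smallest max regret = 250 → Route 4.

Route 4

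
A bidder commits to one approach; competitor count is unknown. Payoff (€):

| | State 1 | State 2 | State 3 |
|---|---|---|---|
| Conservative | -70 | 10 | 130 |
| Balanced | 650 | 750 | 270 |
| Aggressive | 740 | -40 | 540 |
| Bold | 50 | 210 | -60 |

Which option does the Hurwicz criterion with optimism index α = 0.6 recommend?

Balanced

Conservative: 0.6·130 + 0.4·(-70) = 50
Balanced: 0.6·750 + 0.4·270 = 558
Aggressive: 0.6·740 + 0.4·(-40) = 428
Bold: 0.6·210 + 0.4·(-60) = 102
Highest Hurwicz score = 558 → Balanced.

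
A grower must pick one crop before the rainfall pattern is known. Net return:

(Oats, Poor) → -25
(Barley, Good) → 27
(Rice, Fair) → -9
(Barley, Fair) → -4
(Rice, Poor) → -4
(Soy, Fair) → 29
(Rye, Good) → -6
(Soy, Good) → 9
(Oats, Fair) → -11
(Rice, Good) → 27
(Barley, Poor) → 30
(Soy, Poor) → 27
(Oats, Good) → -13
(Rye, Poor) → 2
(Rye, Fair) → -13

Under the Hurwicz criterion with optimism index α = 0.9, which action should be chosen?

Soy

Rye: 0.9·2 + 0.1·(-13) = 0.5
Barley: 0.9·30 + 0.1·(-4) = 26.6
Soy: 0.9·29 + 0.1·9 = 27
Oats: 0.9·(-11) + 0.1·(-25) = -12.4
Rice: 0.9·27 + 0.1·(-9) = 23.4
Highest Hurwicz score = 27 → Soy.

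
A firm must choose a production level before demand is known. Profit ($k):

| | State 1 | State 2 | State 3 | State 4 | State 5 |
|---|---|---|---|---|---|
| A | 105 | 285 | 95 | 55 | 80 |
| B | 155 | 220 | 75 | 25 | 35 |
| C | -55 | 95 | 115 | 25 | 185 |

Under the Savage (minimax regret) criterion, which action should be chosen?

A

Column bests: State 1=155, State 2=285, State 3=115, State 4=55, State 5=185.
A regrets: 50, 0, 20, 0, 105 → max 105
B regrets: 0, 65, 40, 30, 150 → max 150
C regrets: 210, 190, 0, 30, 0 → max 210
Smallest max regret = 105 → A.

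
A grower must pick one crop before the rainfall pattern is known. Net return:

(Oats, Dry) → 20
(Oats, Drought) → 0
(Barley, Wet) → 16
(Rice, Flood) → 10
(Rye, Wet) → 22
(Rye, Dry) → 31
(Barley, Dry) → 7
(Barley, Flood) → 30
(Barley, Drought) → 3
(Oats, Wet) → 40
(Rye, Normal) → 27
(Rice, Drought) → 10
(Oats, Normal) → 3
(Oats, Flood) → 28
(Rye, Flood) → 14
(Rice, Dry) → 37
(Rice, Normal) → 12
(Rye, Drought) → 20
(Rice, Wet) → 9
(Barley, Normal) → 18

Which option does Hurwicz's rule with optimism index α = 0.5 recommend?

Rice: 0.5·37 + 0.5·9 = 23
Barley: 0.5·30 + 0.5·3 = 16.5
Rye: 0.5·31 + 0.5·14 = 22.5
Oats: 0.5·40 + 0.5·0 = 20
Highest Hurwicz score = 23 → Rice.

Rice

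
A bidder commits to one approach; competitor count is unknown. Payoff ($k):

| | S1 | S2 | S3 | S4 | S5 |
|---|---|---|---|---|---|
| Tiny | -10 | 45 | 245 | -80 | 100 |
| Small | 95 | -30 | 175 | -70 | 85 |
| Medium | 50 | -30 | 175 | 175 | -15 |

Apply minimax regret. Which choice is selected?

Medium

Column bests: S1=95, S2=45, S3=245, S4=175, S5=100.
Tiny regrets: 105, 0, 0, 255, 0 → max 255
Small regrets: 0, 75, 70, 245, 15 → max 245
Medium regrets: 45, 75, 70, 0, 115 → max 115
Smallest max regret = 115 → Medium.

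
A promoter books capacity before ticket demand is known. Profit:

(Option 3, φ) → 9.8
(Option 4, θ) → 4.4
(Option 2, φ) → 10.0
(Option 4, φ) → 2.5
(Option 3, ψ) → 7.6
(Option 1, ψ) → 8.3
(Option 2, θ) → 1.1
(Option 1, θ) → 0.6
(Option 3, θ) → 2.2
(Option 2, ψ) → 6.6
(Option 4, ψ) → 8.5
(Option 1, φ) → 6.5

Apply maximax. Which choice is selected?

Option 2

Row maxima: Option 1=8.3, Option 2=10.0, Option 3=9.8, Option 4=8.5
Best best-case = 10.0 → Option 2.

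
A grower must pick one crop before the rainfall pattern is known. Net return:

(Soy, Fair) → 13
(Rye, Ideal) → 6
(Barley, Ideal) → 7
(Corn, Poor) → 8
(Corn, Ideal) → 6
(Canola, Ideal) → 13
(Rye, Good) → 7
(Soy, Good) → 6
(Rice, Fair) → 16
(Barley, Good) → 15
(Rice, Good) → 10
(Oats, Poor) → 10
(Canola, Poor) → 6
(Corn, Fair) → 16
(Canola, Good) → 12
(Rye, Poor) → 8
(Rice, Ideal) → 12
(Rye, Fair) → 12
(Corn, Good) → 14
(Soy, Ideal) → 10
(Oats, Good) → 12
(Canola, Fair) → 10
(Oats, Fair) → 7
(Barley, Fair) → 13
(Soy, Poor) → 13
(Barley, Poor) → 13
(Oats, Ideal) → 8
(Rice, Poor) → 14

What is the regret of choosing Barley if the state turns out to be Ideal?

Best payoff under Ideal is 13.
Regret = 13 − 7 = 6.

6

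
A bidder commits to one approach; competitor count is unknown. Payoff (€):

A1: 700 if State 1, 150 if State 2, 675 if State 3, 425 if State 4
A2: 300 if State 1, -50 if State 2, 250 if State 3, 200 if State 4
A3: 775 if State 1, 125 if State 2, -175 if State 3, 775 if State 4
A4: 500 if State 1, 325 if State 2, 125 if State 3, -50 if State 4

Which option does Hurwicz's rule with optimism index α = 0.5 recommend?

A1: 0.5·700 + 0.5·150 = 425
A2: 0.5·300 + 0.5·(-50) = 125
A3: 0.5·775 + 0.5·(-175) = 300
A4: 0.5·500 + 0.5·(-50) = 225
Highest Hurwicz score = 425 → A1.

A1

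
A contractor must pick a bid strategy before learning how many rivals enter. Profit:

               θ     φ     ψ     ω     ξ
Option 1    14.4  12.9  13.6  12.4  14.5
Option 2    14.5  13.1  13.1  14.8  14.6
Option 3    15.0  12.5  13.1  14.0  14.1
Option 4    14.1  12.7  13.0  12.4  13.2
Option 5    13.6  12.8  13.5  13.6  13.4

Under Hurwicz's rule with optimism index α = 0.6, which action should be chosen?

Option 2

Option 1: 0.6·14.5 + 0.4·12.4 = 13.66
Option 2: 0.6·14.8 + 0.4·13.1 = 14.12
Option 3: 0.6·15.0 + 0.4·12.5 = 14
Option 4: 0.6·14.1 + 0.4·12.4 = 13.42
Option 5: 0.6·13.6 + 0.4·12.8 = 13.28
Highest Hurwicz score = 14.12 → Option 2.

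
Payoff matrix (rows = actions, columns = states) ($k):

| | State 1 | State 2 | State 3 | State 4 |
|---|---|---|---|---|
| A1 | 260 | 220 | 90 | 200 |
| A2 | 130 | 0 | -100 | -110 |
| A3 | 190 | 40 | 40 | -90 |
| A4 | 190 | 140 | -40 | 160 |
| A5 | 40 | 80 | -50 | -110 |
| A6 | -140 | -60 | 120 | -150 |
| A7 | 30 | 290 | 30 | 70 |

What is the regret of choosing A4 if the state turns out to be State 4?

40

Best payoff under State 4 is 200.
Regret = 200 − 160 = 40.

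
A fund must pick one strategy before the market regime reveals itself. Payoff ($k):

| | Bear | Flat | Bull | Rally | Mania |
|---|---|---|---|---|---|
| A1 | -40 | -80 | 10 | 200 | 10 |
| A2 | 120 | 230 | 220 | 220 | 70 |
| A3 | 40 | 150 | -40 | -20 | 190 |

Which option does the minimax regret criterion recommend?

A2

Column bests: Bear=120, Flat=230, Bull=220, Rally=220, Mania=190.
A1 regrets: 160, 310, 210, 20, 180 → max 310
A2 regrets: 0, 0, 0, 0, 120 → max 120
A3 regrets: 80, 80, 260, 240, 0 → max 260
Smallest max regret = 120 → A2.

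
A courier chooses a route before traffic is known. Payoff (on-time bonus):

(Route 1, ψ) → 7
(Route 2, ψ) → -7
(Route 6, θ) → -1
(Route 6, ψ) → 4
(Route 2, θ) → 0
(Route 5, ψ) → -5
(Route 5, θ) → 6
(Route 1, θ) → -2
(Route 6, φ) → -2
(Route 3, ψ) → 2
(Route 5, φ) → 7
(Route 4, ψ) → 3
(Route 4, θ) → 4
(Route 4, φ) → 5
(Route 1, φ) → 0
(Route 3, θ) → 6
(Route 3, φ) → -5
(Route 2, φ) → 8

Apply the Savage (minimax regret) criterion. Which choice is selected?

Route 4

Column bests: θ=6, φ=8, ψ=7.
Route 1 regrets: 8, 8, 0 → max 8
Route 2 regrets: 6, 0, 14 → max 14
Route 3 regrets: 0, 13, 5 → max 13
Route 4 regrets: 2, 3, 4 → max 4
Route 5 regrets: 0, 1, 12 → max 12
Route 6 regrets: 7, 10, 3 → max 10
Smallest max regret = 4 → Route 4.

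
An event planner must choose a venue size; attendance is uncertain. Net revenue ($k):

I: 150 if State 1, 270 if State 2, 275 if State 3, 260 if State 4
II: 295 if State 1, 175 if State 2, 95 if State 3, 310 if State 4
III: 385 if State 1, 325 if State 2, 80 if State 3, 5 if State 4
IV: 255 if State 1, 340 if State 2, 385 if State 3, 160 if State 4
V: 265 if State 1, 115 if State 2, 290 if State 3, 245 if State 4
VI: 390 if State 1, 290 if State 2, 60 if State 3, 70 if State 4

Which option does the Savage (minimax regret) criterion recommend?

IV

Column bests: State 1=390, State 2=340, State 3=385, State 4=310.
I regrets: 240, 70, 110, 50 → max 240
II regrets: 95, 165, 290, 0 → max 290
III regrets: 5, 15, 305, 305 → max 305
IV regrets: 135, 0, 0, 150 → max 150
V regrets: 125, 225, 95, 65 → max 225
VI regrets: 0, 50, 325, 240 → max 325
Smallest max regret = 150 → IV.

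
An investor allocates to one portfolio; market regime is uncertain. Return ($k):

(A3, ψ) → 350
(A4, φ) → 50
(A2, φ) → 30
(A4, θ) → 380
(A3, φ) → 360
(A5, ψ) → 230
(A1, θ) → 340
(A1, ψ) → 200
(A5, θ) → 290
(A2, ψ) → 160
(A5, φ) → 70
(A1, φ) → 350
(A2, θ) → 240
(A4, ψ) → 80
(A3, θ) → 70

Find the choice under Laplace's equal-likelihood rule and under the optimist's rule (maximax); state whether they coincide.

laplace → A1; maximax → A4 (disagree)

Row averages: A1=890/3, A2=430/3, A3=260, A4=170, A5=590/3
Highest average = 890/3 → A1.
Row maxima: A1=350, A2=240, A3=360, A4=380, A5=290
Best best-case = 380 → A4.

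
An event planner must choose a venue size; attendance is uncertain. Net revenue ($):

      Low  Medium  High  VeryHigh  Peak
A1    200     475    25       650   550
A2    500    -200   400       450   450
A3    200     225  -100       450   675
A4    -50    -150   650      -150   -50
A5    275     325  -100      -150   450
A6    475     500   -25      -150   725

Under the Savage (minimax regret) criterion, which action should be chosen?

A1

Column bests: Low=500, Medium=500, High=650, VeryHigh=650, Peak=725.
A1 regrets: 300, 25, 625, 0, 175 → max 625
A2 regrets: 0, 700, 250, 200, 275 → max 700
A3 regrets: 300, 275, 750, 200, 50 → max 750
A4 regrets: 550, 650, 0, 800, 775 → max 800
A5 regrets: 225, 175, 750, 800, 275 → max 800
A6 regrets: 25, 0, 675, 800, 0 → max 800
Smallest max regret = 625 → A1.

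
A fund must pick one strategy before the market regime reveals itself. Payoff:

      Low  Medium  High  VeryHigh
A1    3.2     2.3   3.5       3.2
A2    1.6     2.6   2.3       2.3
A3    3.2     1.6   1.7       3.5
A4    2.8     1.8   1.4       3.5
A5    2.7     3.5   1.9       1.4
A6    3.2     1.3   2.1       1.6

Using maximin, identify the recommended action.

Row minima: A1=2.3, A2=1.6, A3=1.6, A4=1.4, A5=1.4, A6=1.3
Best worst-case = 2.3 → A1.

A1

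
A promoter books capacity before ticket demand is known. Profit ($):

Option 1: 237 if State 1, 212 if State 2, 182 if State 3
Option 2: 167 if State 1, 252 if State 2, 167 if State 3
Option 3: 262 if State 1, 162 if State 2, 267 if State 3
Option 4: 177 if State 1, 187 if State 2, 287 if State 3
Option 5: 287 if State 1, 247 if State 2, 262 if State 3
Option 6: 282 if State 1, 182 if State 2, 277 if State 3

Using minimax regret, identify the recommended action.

Column bests: State 1=287, State 2=252, State 3=287.
Option 1 regrets: 50, 40, 105 → max 105
Option 2 regrets: 120, 0, 120 → max 120
Option 3 regrets: 25, 90, 20 → max 90
Option 4 regrets: 110, 65, 0 → max 110
Option 5 regrets: 0, 5, 25 → max 25
Option 6 regrets: 5, 70, 10 → max 70
Smallest max regret = 25 → Option 5.

Option 5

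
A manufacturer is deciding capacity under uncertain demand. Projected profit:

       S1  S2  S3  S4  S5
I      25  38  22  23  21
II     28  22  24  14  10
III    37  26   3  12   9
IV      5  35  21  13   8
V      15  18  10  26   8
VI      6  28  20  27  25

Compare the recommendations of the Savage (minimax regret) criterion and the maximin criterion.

minimax regret → I; maximin → I (agree)

Column bests: S1=37, S2=38, S3=24, S4=27, S5=25.
I regrets: 12, 0, 2, 4, 4 → max 12
II regrets: 9, 16, 0, 13, 15 → max 16
III regrets: 0, 12, 21, 15, 16 → max 21
IV regrets: 32, 3, 3, 14, 17 → max 32
V regrets: 22, 20, 14, 1, 17 → max 22
VI regrets: 31, 10, 4, 0, 0 → max 31
Smallest max regret = 12 → I.
Row minima: I=21, II=10, III=3, IV=5, V=8, VI=6
Best worst-case = 21 → I.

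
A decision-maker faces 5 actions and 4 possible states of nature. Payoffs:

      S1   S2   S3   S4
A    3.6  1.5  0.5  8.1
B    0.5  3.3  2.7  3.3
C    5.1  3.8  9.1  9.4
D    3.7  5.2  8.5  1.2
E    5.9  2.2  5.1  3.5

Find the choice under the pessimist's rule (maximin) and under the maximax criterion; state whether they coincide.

maximin → C; maximax → C (agree)

Row minima: A=0.5, B=0.5, C=3.8, D=1.2, E=2.2
Best worst-case = 3.8 → C.
Row maxima: A=8.1, B=3.3, C=9.4, D=8.5, E=5.9
Best best-case = 9.4 → C.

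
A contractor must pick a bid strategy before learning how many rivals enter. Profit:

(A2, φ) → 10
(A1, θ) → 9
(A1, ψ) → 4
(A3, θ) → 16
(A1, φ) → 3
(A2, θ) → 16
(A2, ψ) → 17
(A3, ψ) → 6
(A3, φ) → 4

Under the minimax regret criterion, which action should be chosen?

A2

Column bests: θ=16, φ=10, ψ=17.
A1 regrets: 7, 7, 13 → max 13
A2 regrets: 0, 0, 0 → max 0
A3 regrets: 0, 6, 11 → max 11
Smallest max regret = 0 → A2.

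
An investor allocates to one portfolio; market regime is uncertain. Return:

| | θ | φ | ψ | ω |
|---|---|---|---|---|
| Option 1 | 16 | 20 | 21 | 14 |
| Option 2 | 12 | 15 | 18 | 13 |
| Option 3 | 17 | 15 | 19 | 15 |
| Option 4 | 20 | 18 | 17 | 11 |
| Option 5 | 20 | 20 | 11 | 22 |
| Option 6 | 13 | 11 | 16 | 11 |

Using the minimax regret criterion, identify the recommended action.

Option 3

Column bests: θ=20, φ=20, ψ=21, ω=22.
Option 1 regrets: 4, 0, 0, 8 → max 8
Option 2 regrets: 8, 5, 3, 9 → max 9
Option 3 regrets: 3, 5, 2, 7 → max 7
Option 4 regrets: 0, 2, 4, 11 → max 11
Option 5 regrets: 0, 0, 10, 0 → max 10
Option 6 regrets: 7, 9, 5, 11 → max 11
Smallest max regret = 7 → Option 3.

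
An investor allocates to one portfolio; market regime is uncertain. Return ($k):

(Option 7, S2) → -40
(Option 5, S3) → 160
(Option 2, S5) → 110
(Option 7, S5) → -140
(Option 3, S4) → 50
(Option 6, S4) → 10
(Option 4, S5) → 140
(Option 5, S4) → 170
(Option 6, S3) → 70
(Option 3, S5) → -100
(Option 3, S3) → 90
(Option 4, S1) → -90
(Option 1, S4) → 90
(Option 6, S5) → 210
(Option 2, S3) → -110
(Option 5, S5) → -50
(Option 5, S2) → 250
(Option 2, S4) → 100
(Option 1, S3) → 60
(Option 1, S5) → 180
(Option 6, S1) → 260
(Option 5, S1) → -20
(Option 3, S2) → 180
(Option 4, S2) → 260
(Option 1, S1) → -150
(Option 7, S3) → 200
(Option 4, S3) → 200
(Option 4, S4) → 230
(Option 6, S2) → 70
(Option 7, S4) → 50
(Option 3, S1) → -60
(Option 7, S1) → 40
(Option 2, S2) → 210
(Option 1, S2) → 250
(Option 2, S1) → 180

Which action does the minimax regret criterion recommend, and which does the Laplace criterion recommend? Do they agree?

minimax regret → Option 6; laplace → Option 4 (disagree)

Column bests: S1=260, S2=260, S3=200, S4=230, S5=210.
Option 1 regrets: 410, 10, 140, 140, 30 → max 410
Option 2 regrets: 80, 50, 310, 130, 100 → max 310
Option 3 regrets: 320, 80, 110, 180, 310 → max 320
Option 4 regrets: 350, 0, 0, 0, 70 → max 350
Option 5 regrets: 280, 10, 40, 60, 260 → max 280
Option 6 regrets: 0, 190, 130, 220, 0 → max 220
Option 7 regrets: 220, 300, 0, 180, 350 → max 350
Smallest max regret = 220 → Option 6.
Row averages: Option 1=86, Option 2=98, Option 3=32, Option 4=148, Option 5=102, Option 6=124, Option 7=22
Highest average = 148 → Option 4.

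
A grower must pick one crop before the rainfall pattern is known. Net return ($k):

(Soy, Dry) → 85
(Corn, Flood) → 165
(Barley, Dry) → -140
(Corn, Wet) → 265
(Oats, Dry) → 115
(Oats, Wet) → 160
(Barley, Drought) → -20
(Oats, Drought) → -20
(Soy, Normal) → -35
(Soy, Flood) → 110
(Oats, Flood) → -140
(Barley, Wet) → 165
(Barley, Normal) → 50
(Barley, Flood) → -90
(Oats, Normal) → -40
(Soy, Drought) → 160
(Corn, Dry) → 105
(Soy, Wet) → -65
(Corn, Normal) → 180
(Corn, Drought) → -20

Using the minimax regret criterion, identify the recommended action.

Column bests: Drought=160, Dry=115, Normal=180, Wet=265, Flood=165.
Corn regrets: 180, 10, 0, 0, 0 → max 180
Oats regrets: 180, 0, 220, 105, 305 → max 305
Soy regrets: 0, 30, 215, 330, 55 → max 330
Barley regrets: 180, 255, 130, 100, 255 → max 255
Smallest max regret = 180 → Corn.

Corn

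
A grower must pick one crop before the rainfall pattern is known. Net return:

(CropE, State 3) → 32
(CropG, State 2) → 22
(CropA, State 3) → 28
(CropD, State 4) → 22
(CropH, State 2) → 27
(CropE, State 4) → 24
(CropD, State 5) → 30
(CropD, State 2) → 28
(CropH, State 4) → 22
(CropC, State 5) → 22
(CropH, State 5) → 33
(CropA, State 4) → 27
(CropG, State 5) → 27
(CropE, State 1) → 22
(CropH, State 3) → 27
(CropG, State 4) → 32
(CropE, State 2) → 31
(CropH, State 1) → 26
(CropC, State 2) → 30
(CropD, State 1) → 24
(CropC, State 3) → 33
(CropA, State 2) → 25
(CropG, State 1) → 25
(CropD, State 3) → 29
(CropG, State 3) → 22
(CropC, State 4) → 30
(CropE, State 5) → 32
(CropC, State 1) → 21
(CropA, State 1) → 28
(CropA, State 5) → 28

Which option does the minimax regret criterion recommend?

CropA

Column bests: State 1=28, State 2=31, State 3=33, State 4=32, State 5=33.
CropA regrets: 0, 6, 5, 5, 5 → max 6
CropD regrets: 4, 3, 4, 10, 3 → max 10
CropH regrets: 2, 4, 6, 10, 0 → max 10
CropE regrets: 6, 0, 1, 8, 1 → max 8
CropC regrets: 7, 1, 0, 2, 11 → max 11
CropG regrets: 3, 9, 11, 0, 6 → max 11
Smallest max regret = 6 → CropA.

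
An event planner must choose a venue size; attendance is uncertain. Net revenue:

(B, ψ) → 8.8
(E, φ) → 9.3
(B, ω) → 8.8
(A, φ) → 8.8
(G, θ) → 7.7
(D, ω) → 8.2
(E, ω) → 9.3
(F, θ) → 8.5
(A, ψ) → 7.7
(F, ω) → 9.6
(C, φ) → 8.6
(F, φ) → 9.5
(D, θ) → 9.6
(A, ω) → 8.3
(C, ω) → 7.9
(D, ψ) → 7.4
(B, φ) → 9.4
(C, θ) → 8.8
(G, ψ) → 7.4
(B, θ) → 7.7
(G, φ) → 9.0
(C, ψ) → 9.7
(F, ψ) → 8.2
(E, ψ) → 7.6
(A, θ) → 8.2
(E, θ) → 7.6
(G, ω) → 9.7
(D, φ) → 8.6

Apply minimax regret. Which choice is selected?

Column bests: θ=9.6, φ=9.5, ψ=9.7, ω=9.7.
A regrets: 1.4, 0.7, 2.0, 1.4 → max 2.0
B regrets: 1.9, 0.1, 0.9, 0.9 → max 1.9
C regrets: 0.8, 0.9, 0.0, 1.8 → max 1.8
D regrets: 0.0, 0.9, 2.3, 1.5 → max 2.3
E regrets: 2.0, 0.2, 2.1, 0.4 → max 2.1
F regrets: 1.1, 0.0, 1.5, 0.1 → max 1.5
G regrets: 1.9, 0.5, 2.3, 0.0 → max 2.3
Smallest max regret = 1.5 → F.

F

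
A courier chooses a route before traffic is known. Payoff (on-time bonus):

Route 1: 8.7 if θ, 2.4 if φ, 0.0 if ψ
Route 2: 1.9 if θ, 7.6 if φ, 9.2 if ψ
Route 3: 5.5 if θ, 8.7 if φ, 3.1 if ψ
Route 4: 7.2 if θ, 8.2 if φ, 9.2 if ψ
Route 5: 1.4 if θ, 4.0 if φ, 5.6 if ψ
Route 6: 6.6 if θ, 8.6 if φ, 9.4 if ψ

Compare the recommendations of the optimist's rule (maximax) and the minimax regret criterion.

Row maxima: Route 1=8.7, Route 2=9.2, Route 3=8.7, Route 4=9.2, Route 5=5.6, Route 6=9.4
Best best-case = 9.4 → Route 6.
Column bests: θ=8.7, φ=8.7, ψ=9.4.
Route 1 regrets: 0.0, 6.3, 9.4 → max 9.4
Route 2 regrets: 6.8, 1.1, 0.2 → max 6.8
Route 3 regrets: 3.2, 0.0, 6.3 → max 6.3
Route 4 regrets: 1.5, 0.5, 0.2 → max 1.5
Route 5 regrets: 7.3, 4.7, 3.8 → max 7.3
Route 6 regrets: 2.1, 0.1, 0.0 → max 2.1
Smallest max regret = 1.5 → Route 4.

maximax → Route 6; minimax regret → Route 4 (disagree)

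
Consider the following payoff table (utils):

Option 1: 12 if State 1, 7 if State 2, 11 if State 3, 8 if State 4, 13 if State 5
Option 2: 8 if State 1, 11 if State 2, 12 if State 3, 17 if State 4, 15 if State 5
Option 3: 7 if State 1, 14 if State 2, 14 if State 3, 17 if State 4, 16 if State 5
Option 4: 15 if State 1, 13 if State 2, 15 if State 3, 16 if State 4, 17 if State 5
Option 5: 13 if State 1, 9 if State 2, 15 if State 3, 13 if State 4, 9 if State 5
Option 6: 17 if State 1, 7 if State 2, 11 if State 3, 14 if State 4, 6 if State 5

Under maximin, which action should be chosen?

Row minima: Option 1=7, Option 2=8, Option 3=7, Option 4=13, Option 5=9, Option 6=6
Best worst-case = 13 → Option 4.

Option 4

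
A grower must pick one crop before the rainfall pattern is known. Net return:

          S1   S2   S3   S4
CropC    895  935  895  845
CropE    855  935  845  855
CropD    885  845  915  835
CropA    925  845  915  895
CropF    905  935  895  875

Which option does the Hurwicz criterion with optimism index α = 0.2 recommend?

CropF

CropC: 0.2·935 + 0.8·845 = 863
CropE: 0.2·935 + 0.8·845 = 863
CropD: 0.2·915 + 0.8·835 = 851
CropA: 0.2·925 + 0.8·845 = 861
CropF: 0.2·935 + 0.8·875 = 887
Highest Hurwicz score = 887 → CropF.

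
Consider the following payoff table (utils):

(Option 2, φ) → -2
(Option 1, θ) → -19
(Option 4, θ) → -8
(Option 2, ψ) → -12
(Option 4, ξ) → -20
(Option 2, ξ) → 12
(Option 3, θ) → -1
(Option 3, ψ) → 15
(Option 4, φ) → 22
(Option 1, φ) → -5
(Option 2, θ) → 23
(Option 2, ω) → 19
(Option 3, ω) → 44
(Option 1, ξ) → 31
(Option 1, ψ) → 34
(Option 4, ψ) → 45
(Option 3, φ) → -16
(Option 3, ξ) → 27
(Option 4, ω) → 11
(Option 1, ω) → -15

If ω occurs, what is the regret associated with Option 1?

Best payoff under ω is 44.
Regret = 44 − (-15) = 59.

59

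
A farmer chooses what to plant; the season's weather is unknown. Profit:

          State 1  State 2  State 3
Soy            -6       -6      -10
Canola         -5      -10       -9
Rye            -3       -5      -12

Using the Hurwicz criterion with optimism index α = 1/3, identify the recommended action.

Canola

Soy: 1/3·(-6) + 2/3·(-10) = -26/3
Canola: 1/3·(-5) + 2/3·(-10) = -25/3
Rye: 1/3·(-3) + 2/3·(-12) = -9
Highest Hurwicz score = -25/3 → Canola.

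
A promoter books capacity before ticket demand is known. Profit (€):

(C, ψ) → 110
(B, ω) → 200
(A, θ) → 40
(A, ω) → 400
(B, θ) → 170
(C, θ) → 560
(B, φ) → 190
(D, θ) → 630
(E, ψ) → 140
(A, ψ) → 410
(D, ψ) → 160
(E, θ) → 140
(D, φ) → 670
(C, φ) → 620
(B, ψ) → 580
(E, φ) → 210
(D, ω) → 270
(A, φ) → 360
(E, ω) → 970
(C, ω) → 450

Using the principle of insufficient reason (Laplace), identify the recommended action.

C

Row averages: A=302.5, B=285, C=435, D=432.5, E=365
Highest average = 435 → C.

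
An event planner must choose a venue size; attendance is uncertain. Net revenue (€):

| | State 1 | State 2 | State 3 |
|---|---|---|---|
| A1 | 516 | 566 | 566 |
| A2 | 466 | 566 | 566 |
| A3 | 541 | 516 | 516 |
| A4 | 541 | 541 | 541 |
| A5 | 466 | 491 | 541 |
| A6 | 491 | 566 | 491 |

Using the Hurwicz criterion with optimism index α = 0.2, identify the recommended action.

A4

A1: 0.2·566 + 0.8·516 = 526
A2: 0.2·566 + 0.8·466 = 486
A3: 0.2·541 + 0.8·516 = 521
A4: 0.2·541 + 0.8·541 = 541
A5: 0.2·541 + 0.8·466 = 481
A6: 0.2·566 + 0.8·491 = 506
Highest Hurwicz score = 541 → A4.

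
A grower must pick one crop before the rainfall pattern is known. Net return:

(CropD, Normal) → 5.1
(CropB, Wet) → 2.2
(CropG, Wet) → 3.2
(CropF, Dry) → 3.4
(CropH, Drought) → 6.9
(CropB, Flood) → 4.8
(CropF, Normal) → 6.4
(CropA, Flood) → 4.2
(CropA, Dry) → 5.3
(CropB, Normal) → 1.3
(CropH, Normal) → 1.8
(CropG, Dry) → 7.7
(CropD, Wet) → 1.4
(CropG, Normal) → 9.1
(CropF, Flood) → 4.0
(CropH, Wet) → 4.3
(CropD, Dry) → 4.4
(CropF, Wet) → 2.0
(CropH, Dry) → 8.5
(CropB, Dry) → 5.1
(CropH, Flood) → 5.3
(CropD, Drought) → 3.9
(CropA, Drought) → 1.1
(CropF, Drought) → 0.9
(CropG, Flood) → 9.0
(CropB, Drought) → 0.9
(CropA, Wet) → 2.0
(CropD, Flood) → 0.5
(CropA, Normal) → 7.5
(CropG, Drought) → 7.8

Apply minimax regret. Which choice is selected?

Column bests: Drought=7.8, Dry=8.5, Normal=9.1, Wet=4.3, Flood=9.0.
CropA regrets: 6.7, 3.2, 1.6, 2.3, 4.8 → max 6.7
CropH regrets: 0.9, 0.0, 7.3, 0.0, 3.7 → max 7.3
CropD regrets: 3.9, 4.1, 4.0, 2.9, 8.5 → max 8.5
CropB regrets: 6.9, 3.4, 7.8, 2.1, 4.2 → max 7.8
CropG regrets: 0.0, 0.8, 0.0, 1.1, 0.0 → max 1.1
CropF regrets: 6.9, 5.1, 2.7, 2.3, 5.0 → max 6.9
Smallest max regret = 1.1 → CropG.

CropG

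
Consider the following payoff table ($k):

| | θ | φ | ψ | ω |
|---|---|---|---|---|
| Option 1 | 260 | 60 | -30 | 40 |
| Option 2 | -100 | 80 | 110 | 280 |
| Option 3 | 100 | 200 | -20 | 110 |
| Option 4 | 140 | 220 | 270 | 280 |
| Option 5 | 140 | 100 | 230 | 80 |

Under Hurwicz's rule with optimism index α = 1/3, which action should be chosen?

Option 4

Option 1: 1/3·260 + 2/3·(-30) = 200/3
Option 2: 1/3·280 + 2/3·(-100) = 80/3
Option 3: 1/3·200 + 2/3·(-20) = 160/3
Option 4: 1/3·280 + 2/3·140 = 560/3
Option 5: 1/3·230 + 2/3·80 = 130
Highest Hurwicz score = 560/3 → Option 4.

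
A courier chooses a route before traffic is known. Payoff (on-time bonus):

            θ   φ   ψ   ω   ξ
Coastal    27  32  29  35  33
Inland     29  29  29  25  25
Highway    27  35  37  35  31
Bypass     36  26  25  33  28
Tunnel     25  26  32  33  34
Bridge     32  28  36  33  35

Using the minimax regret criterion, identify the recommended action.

Column bests: θ=36, φ=35, ψ=37, ω=35, ξ=35.
Coastal regrets: 9, 3, 8, 0, 2 → max 9
Inland regrets: 7, 6, 8, 10, 10 → max 10
Highway regrets: 9, 0, 0, 0, 4 → max 9
Bypass regrets: 0, 9, 12, 2, 7 → max 12
Tunnel regrets: 11, 9, 5, 2, 1 → max 11
Bridge regrets: 4, 7, 1, 2, 0 → max 7
Smallest max regret = 7 → Bridge.

Bridge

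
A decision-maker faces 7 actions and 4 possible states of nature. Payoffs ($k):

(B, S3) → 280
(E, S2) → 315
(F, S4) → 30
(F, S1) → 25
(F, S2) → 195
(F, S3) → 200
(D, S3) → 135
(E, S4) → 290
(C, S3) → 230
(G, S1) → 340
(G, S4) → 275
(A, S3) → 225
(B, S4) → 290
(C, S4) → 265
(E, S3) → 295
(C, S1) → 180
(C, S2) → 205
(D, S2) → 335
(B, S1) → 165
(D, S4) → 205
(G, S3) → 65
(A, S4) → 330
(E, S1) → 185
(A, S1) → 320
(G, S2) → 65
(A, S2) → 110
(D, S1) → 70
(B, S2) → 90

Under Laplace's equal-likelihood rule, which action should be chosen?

E

Row averages: A=246.25, B=206.25, C=220, D=186.25, E=271.25, F=112.5, G=186.25
Highest average = 271.25 → E.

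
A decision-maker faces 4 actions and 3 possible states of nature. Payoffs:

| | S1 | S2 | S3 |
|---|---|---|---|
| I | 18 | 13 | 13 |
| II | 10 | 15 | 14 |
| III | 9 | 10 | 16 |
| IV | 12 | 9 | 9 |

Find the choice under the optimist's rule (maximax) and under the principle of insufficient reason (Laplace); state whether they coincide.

Row maxima: I=18, II=15, III=16, IV=12
Best best-case = 18 → I.
Row averages: I=44/3, II=13, III=35/3, IV=10
Highest average = 44/3 → I.

maximax → I; laplace → I (agree)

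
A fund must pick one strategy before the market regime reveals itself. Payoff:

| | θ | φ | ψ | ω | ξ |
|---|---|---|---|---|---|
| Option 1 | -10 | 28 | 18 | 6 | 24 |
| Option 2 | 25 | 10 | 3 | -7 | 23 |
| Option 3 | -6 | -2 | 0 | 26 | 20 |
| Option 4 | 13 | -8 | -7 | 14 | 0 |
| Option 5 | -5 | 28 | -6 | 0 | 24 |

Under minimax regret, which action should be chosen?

Column bests: θ=25, φ=28, ψ=18, ω=26, ξ=24.
Option 1 regrets: 35, 0, 0, 20, 0 → max 35
Option 2 regrets: 0, 18, 15, 33, 1 → max 33
Option 3 regrets: 31, 30, 18, 0, 4 → max 31
Option 4 regrets: 12, 36, 25, 12, 24 → max 36
Option 5 regrets: 30, 0, 24, 26, 0 → max 30
Smallest max regret = 30 → Option 5.

Option 5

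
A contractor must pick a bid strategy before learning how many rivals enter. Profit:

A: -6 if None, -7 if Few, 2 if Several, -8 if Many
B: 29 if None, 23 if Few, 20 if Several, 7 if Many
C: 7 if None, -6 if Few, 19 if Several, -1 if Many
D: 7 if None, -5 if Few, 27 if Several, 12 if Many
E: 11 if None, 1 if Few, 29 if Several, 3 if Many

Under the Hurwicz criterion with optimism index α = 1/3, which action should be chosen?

B

A: 1/3·2 + 2/3·(-8) = -14/3
B: 1/3·29 + 2/3·7 = 43/3
C: 1/3·19 + 2/3·(-6) = 7/3
D: 1/3·27 + 2/3·(-5) = 17/3
E: 1/3·29 + 2/3·1 = 31/3
Highest Hurwicz score = 43/3 → B.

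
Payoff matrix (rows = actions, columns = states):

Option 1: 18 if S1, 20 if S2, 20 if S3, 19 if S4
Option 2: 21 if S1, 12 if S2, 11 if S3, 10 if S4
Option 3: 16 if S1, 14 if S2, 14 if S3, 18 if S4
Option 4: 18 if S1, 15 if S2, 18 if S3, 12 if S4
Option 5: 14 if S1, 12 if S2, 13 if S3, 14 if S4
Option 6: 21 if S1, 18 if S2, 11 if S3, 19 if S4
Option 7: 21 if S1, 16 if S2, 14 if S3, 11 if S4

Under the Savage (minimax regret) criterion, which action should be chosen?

Option 1

Column bests: S1=21, S2=20, S3=20, S4=19.
Option 1 regrets: 3, 0, 0, 0 → max 3
Option 2 regrets: 0, 8, 9, 9 → max 9
Option 3 regrets: 5, 6, 6, 1 → max 6
Option 4 regrets: 3, 5, 2, 7 → max 7
Option 5 regrets: 7, 8, 7, 5 → max 8
Option 6 regrets: 0, 2, 9, 0 → max 9
Option 7 regrets: 0, 4, 6, 8 → max 8
Smallest max regret = 3 → Option 1.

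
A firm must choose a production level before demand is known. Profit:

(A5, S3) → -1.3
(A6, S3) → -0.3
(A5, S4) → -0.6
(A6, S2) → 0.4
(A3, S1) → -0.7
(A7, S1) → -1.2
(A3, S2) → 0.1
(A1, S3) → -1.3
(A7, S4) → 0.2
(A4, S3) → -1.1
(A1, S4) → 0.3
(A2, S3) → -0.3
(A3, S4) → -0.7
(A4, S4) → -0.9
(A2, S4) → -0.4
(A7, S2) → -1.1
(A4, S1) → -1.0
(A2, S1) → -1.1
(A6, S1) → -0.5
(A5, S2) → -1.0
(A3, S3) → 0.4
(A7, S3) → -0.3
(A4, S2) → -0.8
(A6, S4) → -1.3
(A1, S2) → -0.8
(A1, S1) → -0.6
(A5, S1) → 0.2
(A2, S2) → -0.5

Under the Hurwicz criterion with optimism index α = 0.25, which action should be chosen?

A3

A1: 0.25·0.3 + 0.75·(-1.3) = -0.9
A2: 0.25·(-0.3) + 0.75·(-1.1) = -0.9
A3: 0.25·0.4 + 0.75·(-0.7) = -0.425
A4: 0.25·(-0.8) + 0.75·(-1.1) = -1.025
A5: 0.25·0.2 + 0.75·(-1.3) = -0.925
A6: 0.25·0.4 + 0.75·(-1.3) = -0.875
A7: 0.25·0.2 + 0.75·(-1.2) = -0.85
Highest Hurwicz score = -0.425 → A3.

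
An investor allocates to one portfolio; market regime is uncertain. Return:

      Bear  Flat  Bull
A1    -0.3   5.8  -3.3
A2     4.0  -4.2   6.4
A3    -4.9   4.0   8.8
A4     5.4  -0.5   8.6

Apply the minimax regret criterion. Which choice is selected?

Column bests: Bear=5.4, Flat=5.8, Bull=8.8.
A1 regrets: 5.7, 0.0, 12.1 → max 12.1
A2 regrets: 1.4, 10.0, 2.4 → max 10.0
A3 regrets: 10.3, 1.8, 0.0 → max 10.3
A4 regrets: 0.0, 6.3, 0.2 → max 6.3
Smallest max regret = 6.3 → A4.

A4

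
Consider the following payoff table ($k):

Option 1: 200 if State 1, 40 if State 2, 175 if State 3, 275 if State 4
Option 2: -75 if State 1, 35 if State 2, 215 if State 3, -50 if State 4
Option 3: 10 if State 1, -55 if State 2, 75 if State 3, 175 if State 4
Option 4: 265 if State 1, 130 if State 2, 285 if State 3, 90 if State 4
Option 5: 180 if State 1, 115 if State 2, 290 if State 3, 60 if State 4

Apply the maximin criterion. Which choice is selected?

Option 4

Row minima: Option 1=40, Option 2=-75, Option 3=-55, Option 4=90, Option 5=60
Best worst-case = 90 → Option 4.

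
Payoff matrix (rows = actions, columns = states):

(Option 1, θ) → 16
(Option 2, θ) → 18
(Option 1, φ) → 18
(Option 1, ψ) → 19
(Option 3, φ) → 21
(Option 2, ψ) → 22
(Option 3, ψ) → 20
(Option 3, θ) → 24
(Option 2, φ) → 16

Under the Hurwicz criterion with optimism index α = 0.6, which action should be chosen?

Option 3

Option 1: 0.6·19 + 0.4·16 = 17.8
Option 2: 0.6·22 + 0.4·16 = 19.6
Option 3: 0.6·24 + 0.4·20 = 22.4
Highest Hurwicz score = 22.4 → Option 3.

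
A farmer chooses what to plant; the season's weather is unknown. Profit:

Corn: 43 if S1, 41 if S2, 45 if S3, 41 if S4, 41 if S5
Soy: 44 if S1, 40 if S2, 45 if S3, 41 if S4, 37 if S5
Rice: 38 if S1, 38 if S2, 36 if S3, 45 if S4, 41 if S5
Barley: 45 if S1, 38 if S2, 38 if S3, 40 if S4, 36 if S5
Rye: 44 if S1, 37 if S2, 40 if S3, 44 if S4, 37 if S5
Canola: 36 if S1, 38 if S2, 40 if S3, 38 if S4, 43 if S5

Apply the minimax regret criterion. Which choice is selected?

Corn

Column bests: S1=45, S2=41, S3=45, S4=45, S5=43.
Corn regrets: 2, 0, 0, 4, 2 → max 4
Soy regrets: 1, 1, 0, 4, 6 → max 6
Rice regrets: 7, 3, 9, 0, 2 → max 9
Barley regrets: 0, 3, 7, 5, 7 → max 7
Rye regrets: 1, 4, 5, 1, 6 → max 6
Canola regrets: 9, 3, 5, 7, 0 → max 9
Smallest max regret = 4 → Corn.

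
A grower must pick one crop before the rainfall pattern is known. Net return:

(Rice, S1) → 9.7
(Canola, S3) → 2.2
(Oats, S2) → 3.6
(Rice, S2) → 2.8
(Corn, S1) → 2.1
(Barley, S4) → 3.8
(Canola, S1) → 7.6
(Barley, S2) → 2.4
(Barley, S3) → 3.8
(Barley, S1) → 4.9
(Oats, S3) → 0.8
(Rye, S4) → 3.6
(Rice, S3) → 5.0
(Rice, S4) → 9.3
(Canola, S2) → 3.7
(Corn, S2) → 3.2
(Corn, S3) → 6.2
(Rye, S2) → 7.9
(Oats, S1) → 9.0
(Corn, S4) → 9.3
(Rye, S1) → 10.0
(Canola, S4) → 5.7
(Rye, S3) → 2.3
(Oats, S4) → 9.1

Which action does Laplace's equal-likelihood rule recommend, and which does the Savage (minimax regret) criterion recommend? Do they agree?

Row averages: Barley=3.725, Canola=4.8, Rice=6.7, Rye=5.95, Corn=5.2, Oats=5.625
Highest average = 6.7 → Rice.
Column bests: S1=10.0, S2=7.9, S3=6.2, S4=9.3.
Barley regrets: 5.1, 5.5, 2.4, 5.5 → max 5.5
Canola regrets: 2.4, 4.2, 4.0, 3.6 → max 4.2
Rice regrets: 0.3, 5.1, 1.2, 0.0 → max 5.1
Rye regrets: 0.0, 0.0, 3.9, 5.7 → max 5.7
Corn regrets: 7.9, 4.7, 0.0, 0.0 → max 7.9
Oats regrets: 1.0, 4.3, 5.4, 0.2 → max 5.4
Smallest max regret = 4.2 → Canola.

laplace → Rice; minimax regret → Canola (disagree)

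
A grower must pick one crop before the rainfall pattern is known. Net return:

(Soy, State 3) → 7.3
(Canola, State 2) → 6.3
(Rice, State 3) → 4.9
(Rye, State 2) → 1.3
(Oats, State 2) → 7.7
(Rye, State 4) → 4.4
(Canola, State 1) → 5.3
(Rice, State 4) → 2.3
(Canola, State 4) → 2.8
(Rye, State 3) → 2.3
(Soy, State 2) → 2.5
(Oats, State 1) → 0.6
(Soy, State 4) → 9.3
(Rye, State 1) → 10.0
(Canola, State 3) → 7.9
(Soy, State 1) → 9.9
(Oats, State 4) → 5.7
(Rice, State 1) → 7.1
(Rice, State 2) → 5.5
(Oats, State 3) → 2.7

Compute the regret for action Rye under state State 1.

0.0

Best payoff under State 1 is 10.0.
Regret = 10.0 − 10.0 = 0.0.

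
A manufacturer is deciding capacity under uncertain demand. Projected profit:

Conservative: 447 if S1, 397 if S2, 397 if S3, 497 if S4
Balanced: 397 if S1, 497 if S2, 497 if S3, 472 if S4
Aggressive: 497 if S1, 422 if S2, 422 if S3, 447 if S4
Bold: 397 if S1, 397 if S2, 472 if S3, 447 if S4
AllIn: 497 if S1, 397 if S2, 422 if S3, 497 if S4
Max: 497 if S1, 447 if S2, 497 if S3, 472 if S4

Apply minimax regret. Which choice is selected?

Max

Column bests: S1=497, S2=497, S3=497, S4=497.
Conservative regrets: 50, 100, 100, 0 → max 100
Balanced regrets: 100, 0, 0, 25 → max 100
Aggressive regrets: 0, 75, 75, 50 → max 75
Bold regrets: 100, 100, 25, 50 → max 100
AllIn regrets: 0, 100, 75, 0 → max 100
Max regrets: 0, 50, 0, 25 → max 50
Smallest max regret = 50 → Max.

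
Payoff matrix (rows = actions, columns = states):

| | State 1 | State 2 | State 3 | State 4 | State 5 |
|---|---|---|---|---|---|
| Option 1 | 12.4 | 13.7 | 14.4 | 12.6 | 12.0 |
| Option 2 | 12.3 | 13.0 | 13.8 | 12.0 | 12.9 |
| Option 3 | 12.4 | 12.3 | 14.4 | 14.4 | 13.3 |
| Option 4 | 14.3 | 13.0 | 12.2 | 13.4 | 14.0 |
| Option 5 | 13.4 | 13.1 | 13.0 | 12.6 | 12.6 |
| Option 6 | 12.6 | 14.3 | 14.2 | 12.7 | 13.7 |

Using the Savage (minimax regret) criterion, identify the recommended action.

Column bests: State 1=14.3, State 2=14.3, State 3=14.4, State 4=14.4, State 5=14.0.
Option 1 regrets: 1.9, 0.6, 0.0, 1.8, 2.0 → max 2.0
Option 2 regrets: 2.0, 1.3, 0.6, 2.4, 1.1 → max 2.4
Option 3 regrets: 1.9, 2.0, 0.0, 0.0, 0.7 → max 2.0
Option 4 regrets: 0.0, 1.3, 2.2, 1.0, 0.0 → max 2.2
Option 5 regrets: 0.9, 1.2, 1.4, 1.8, 1.4 → max 1.8
Option 6 regrets: 1.7, 0.0, 0.2, 1.7, 0.3 → max 1.7
Smallest max regret = 1.7 → Option 6.

Option 6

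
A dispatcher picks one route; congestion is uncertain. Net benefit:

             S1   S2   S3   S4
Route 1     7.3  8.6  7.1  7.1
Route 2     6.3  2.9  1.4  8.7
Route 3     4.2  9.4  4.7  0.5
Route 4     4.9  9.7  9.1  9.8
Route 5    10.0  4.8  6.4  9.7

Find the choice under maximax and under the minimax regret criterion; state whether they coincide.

Row maxima: Route 1=8.6, Route 2=8.7, Route 3=9.4, Route 4=9.8, Route 5=10.0
Best best-case = 10.0 → Route 5.
Column bests: S1=10.0, S2=9.7, S3=9.1, S4=9.8.
Route 1 regrets: 2.7, 1.1, 2.0, 2.7 → max 2.7
Route 2 regrets: 3.7, 6.8, 7.7, 1.1 → max 7.7
Route 3 regrets: 5.8, 0.3, 4.4, 9.3 → max 9.3
Route 4 regrets: 5.1, 0.0, 0.0, 0.0 → max 5.1
Route 5 regrets: 0.0, 4.9, 2.7, 0.1 → max 4.9
Smallest max regret = 2.7 → Route 1.

maximax → Route 5; minimax regret → Route 1 (disagree)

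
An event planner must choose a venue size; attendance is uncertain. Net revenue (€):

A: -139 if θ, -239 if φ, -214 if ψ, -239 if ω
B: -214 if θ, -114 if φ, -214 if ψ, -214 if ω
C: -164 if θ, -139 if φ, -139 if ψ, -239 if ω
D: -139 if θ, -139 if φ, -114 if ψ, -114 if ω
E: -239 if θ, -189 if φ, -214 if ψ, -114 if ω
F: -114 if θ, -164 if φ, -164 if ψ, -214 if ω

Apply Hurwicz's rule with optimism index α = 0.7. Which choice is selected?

A: 0.7·(-139) + 0.3·(-239) = -169
B: 0.7·(-114) + 0.3·(-214) = -144
C: 0.7·(-139) + 0.3·(-239) = -169
D: 0.7·(-114) + 0.3·(-139) = -121.5
E: 0.7·(-114) + 0.3·(-239) = -151.5
F: 0.7·(-114) + 0.3·(-214) = -144
Highest Hurwicz score = -121.5 → D.

D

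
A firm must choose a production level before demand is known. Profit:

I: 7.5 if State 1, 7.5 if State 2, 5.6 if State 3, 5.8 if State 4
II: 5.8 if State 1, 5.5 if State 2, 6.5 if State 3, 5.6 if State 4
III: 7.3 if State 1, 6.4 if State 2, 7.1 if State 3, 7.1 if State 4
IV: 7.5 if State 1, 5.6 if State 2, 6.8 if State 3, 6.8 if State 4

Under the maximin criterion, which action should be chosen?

III

Row minima: I=5.6, II=5.5, III=6.4, IV=5.6
Best worst-case = 6.4 → III.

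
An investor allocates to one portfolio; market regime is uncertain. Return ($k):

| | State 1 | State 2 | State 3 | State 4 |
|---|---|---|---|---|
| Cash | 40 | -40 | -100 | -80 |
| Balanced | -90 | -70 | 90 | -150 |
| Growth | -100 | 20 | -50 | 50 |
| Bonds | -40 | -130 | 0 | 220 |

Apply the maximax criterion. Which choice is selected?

Bonds

Row maxima: Cash=40, Balanced=90, Growth=50, Bonds=220
Best best-case = 220 → Bonds.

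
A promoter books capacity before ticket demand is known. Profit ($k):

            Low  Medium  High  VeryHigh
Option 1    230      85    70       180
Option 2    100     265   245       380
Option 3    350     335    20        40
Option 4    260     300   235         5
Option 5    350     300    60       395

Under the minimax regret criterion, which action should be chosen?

Column bests: Low=350, Medium=335, High=245, VeryHigh=395.
Option 1 regrets: 120, 250, 175, 215 → max 250
Option 2 regrets: 250, 70, 0, 15 → max 250
Option 3 regrets: 0, 0, 225, 355 → max 355
Option 4 regrets: 90, 35, 10, 390 → max 390
Option 5 regrets: 0, 35, 185, 0 → max 185
Smallest max regret = 185 → Option 5.

Option 5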